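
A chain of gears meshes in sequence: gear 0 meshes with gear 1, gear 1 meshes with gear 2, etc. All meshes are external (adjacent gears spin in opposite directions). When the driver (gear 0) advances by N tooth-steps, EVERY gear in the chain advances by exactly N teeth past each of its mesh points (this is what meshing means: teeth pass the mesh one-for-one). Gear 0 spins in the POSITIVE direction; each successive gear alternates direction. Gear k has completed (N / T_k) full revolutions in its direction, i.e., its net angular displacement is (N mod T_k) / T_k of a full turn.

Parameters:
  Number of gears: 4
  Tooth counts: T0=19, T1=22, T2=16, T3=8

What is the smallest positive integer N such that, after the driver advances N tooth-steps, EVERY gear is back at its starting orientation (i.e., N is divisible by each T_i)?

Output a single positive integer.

Answer: 3344

Derivation:
Gear k returns to start when N is a multiple of T_k.
All gears at start simultaneously when N is a common multiple of [19, 22, 16, 8]; the smallest such N is lcm(19, 22, 16, 8).
Start: lcm = T0 = 19
Fold in T1=22: gcd(19, 22) = 1; lcm(19, 22) = 19 * 22 / 1 = 418 / 1 = 418
Fold in T2=16: gcd(418, 16) = 2; lcm(418, 16) = 418 * 16 / 2 = 6688 / 2 = 3344
Fold in T3=8: gcd(3344, 8) = 8; lcm(3344, 8) = 3344 * 8 / 8 = 26752 / 8 = 3344
Full cycle length = 3344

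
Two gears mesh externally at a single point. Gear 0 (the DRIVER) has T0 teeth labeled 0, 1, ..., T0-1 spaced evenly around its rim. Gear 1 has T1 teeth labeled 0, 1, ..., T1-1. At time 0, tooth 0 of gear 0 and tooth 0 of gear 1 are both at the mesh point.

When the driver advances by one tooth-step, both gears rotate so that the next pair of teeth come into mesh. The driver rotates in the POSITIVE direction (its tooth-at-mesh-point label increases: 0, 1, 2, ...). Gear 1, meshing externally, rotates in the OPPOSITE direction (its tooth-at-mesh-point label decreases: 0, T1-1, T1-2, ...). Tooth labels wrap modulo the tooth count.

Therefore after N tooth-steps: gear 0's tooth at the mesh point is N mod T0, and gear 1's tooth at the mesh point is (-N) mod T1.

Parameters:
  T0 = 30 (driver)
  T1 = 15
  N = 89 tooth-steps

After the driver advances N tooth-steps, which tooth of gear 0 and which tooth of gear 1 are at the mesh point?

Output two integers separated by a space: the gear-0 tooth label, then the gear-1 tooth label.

Answer: 29 1

Derivation:
Gear 0 (driver, T0=30): tooth at mesh = N mod T0
  89 = 2 * 30 + 29, so 89 mod 30 = 29
  gear 0 tooth = 29
Gear 1 (driven, T1=15): tooth at mesh = (-N) mod T1
  89 = 5 * 15 + 14, so 89 mod 15 = 14
  (-89) mod 15 = (-14) mod 15 = 15 - 14 = 1
Mesh after 89 steps: gear-0 tooth 29 meets gear-1 tooth 1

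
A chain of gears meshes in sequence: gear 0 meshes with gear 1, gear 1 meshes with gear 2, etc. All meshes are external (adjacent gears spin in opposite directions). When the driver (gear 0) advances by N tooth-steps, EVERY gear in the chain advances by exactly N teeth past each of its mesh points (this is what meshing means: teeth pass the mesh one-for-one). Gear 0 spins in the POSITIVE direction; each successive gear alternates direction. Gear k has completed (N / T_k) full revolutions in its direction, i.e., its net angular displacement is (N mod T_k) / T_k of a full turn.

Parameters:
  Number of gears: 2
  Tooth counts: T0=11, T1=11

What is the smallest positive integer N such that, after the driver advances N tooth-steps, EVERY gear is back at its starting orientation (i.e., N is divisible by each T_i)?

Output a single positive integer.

Gear k returns to start when N is a multiple of T_k.
All gears at start simultaneously when N is a common multiple of [11, 11]; the smallest such N is lcm(11, 11).
Start: lcm = T0 = 11
Fold in T1=11: gcd(11, 11) = 11; lcm(11, 11) = 11 * 11 / 11 = 121 / 11 = 11
Full cycle length = 11

Answer: 11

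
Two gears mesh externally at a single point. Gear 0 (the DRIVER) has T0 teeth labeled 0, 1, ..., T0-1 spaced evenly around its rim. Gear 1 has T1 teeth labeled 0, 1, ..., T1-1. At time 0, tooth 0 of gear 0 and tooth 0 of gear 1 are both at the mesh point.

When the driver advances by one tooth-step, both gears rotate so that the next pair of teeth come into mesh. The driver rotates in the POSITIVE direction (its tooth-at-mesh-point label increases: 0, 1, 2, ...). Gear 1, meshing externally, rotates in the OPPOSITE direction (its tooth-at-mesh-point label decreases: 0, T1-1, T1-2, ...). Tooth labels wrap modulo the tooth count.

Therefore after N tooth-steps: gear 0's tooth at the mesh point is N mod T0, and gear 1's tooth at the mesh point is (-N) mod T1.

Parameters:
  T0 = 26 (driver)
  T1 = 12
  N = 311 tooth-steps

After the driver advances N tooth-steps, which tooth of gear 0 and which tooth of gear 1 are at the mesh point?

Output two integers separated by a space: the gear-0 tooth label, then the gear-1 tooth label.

Gear 0 (driver, T0=26): tooth at mesh = N mod T0
  311 = 11 * 26 + 25, so 311 mod 26 = 25
  gear 0 tooth = 25
Gear 1 (driven, T1=12): tooth at mesh = (-N) mod T1
  311 = 25 * 12 + 11, so 311 mod 12 = 11
  (-311) mod 12 = (-11) mod 12 = 12 - 11 = 1
Mesh after 311 steps: gear-0 tooth 25 meets gear-1 tooth 1

Answer: 25 1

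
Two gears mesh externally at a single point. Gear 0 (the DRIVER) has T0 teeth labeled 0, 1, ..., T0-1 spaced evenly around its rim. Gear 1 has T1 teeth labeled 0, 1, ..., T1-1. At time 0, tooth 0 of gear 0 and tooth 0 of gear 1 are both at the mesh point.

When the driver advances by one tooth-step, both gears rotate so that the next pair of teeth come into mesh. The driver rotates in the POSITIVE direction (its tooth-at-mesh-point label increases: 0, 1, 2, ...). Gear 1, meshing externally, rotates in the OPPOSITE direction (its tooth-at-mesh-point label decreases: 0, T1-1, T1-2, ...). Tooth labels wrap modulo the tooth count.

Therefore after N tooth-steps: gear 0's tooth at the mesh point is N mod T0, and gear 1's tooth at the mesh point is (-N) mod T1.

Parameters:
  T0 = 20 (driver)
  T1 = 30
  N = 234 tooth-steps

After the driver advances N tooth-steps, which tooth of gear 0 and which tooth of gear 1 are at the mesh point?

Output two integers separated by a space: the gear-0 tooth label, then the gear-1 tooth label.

Answer: 14 6

Derivation:
Gear 0 (driver, T0=20): tooth at mesh = N mod T0
  234 = 11 * 20 + 14, so 234 mod 20 = 14
  gear 0 tooth = 14
Gear 1 (driven, T1=30): tooth at mesh = (-N) mod T1
  234 = 7 * 30 + 24, so 234 mod 30 = 24
  (-234) mod 30 = (-24) mod 30 = 30 - 24 = 6
Mesh after 234 steps: gear-0 tooth 14 meets gear-1 tooth 6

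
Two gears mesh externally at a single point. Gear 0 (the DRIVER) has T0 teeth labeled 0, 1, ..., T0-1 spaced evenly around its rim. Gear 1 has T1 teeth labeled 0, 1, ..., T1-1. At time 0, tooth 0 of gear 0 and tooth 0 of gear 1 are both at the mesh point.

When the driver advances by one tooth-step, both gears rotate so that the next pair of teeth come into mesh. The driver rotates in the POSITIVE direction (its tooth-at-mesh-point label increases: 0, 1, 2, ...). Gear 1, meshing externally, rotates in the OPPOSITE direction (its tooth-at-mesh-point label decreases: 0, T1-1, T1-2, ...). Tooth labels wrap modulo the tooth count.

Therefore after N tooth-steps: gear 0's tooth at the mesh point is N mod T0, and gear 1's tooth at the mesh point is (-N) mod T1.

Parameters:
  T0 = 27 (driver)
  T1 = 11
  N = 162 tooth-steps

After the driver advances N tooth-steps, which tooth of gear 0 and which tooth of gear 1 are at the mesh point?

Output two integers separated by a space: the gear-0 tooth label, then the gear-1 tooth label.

Answer: 0 3

Derivation:
Gear 0 (driver, T0=27): tooth at mesh = N mod T0
  162 = 6 * 27 + 0, so 162 mod 27 = 0
  gear 0 tooth = 0
Gear 1 (driven, T1=11): tooth at mesh = (-N) mod T1
  162 = 14 * 11 + 8, so 162 mod 11 = 8
  (-162) mod 11 = (-8) mod 11 = 11 - 8 = 3
Mesh after 162 steps: gear-0 tooth 0 meets gear-1 tooth 3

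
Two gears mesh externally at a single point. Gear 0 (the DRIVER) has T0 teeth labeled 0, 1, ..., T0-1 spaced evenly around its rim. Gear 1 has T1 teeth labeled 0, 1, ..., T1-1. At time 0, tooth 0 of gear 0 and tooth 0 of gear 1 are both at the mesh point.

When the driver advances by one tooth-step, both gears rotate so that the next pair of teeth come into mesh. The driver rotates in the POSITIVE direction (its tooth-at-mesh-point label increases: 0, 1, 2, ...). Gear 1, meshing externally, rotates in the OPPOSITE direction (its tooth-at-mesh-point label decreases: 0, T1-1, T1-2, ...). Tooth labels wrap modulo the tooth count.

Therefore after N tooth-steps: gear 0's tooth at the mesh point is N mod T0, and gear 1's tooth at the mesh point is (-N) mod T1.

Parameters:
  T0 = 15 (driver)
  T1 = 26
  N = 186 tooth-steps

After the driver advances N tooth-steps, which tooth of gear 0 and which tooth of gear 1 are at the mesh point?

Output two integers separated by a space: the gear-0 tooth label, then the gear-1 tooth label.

Answer: 6 22

Derivation:
Gear 0 (driver, T0=15): tooth at mesh = N mod T0
  186 = 12 * 15 + 6, so 186 mod 15 = 6
  gear 0 tooth = 6
Gear 1 (driven, T1=26): tooth at mesh = (-N) mod T1
  186 = 7 * 26 + 4, so 186 mod 26 = 4
  (-186) mod 26 = (-4) mod 26 = 26 - 4 = 22
Mesh after 186 steps: gear-0 tooth 6 meets gear-1 tooth 22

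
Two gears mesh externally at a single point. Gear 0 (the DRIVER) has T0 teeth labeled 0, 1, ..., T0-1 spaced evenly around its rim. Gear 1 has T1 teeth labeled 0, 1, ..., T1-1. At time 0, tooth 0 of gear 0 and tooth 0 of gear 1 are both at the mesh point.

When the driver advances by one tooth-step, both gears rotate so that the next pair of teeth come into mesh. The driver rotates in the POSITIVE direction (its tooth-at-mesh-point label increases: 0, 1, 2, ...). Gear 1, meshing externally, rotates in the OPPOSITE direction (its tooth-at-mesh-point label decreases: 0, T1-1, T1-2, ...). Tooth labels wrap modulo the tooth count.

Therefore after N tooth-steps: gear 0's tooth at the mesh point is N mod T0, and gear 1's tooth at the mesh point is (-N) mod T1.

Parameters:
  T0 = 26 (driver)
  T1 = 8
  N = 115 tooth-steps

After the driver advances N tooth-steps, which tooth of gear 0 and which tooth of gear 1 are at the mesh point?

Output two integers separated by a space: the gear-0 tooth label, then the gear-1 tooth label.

Gear 0 (driver, T0=26): tooth at mesh = N mod T0
  115 = 4 * 26 + 11, so 115 mod 26 = 11
  gear 0 tooth = 11
Gear 1 (driven, T1=8): tooth at mesh = (-N) mod T1
  115 = 14 * 8 + 3, so 115 mod 8 = 3
  (-115) mod 8 = (-3) mod 8 = 8 - 3 = 5
Mesh after 115 steps: gear-0 tooth 11 meets gear-1 tooth 5

Answer: 11 5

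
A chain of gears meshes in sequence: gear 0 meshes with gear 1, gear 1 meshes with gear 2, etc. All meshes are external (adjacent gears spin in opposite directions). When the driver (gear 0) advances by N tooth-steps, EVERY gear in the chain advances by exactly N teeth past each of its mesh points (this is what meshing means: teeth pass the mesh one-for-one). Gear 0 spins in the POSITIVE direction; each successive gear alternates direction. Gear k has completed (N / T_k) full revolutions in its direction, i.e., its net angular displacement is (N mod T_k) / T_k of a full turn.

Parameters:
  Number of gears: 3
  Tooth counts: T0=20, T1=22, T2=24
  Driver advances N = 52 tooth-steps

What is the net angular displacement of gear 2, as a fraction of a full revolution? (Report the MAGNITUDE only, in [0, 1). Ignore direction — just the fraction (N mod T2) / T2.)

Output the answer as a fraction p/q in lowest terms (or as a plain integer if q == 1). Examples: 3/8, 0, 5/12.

Chain of 3 gears, tooth counts: [20, 22, 24]
  gear 0: T0=20, direction=positive, advance = 52 mod 20 = 12 teeth = 12/20 turn
  gear 1: T1=22, direction=negative, advance = 52 mod 22 = 8 teeth = 8/22 turn
  gear 2: T2=24, direction=positive, advance = 52 mod 24 = 4 teeth = 4/24 turn
Gear 2: 52 mod 24 = 4
Fraction = 4 / 24 = 1/6 (gcd(4,24)=4) = 1/6

Answer: 1/6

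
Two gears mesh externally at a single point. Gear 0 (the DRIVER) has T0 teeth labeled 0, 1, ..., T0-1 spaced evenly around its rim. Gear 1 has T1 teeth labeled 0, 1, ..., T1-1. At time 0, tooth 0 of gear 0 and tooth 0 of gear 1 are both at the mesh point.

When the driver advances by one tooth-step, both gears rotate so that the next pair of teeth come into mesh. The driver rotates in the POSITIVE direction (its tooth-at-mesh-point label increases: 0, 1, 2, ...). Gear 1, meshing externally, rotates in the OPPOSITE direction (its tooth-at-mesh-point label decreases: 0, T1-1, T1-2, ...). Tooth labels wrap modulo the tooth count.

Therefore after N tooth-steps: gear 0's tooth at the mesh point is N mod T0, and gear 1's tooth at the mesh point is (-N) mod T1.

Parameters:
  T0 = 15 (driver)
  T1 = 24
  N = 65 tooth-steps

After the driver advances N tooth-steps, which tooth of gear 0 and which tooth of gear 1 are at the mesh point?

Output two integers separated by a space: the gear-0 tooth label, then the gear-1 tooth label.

Gear 0 (driver, T0=15): tooth at mesh = N mod T0
  65 = 4 * 15 + 5, so 65 mod 15 = 5
  gear 0 tooth = 5
Gear 1 (driven, T1=24): tooth at mesh = (-N) mod T1
  65 = 2 * 24 + 17, so 65 mod 24 = 17
  (-65) mod 24 = (-17) mod 24 = 24 - 17 = 7
Mesh after 65 steps: gear-0 tooth 5 meets gear-1 tooth 7

Answer: 5 7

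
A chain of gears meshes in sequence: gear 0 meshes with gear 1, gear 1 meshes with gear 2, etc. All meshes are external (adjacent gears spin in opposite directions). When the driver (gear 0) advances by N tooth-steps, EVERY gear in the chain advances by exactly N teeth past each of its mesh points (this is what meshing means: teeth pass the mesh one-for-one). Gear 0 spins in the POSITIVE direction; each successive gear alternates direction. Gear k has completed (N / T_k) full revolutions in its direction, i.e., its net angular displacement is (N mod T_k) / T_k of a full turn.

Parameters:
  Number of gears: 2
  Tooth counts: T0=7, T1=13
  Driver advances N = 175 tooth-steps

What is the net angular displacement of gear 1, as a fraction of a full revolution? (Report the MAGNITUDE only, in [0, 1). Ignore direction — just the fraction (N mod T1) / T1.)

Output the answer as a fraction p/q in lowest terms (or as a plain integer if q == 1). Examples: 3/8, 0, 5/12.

Answer: 6/13

Derivation:
Chain of 2 gears, tooth counts: [7, 13]
  gear 0: T0=7, direction=positive, advance = 175 mod 7 = 0 teeth = 0/7 turn
  gear 1: T1=13, direction=negative, advance = 175 mod 13 = 6 teeth = 6/13 turn
Gear 1: 175 mod 13 = 6
Fraction = 6 / 13 = 6/13 (gcd(6,13)=1) = 6/13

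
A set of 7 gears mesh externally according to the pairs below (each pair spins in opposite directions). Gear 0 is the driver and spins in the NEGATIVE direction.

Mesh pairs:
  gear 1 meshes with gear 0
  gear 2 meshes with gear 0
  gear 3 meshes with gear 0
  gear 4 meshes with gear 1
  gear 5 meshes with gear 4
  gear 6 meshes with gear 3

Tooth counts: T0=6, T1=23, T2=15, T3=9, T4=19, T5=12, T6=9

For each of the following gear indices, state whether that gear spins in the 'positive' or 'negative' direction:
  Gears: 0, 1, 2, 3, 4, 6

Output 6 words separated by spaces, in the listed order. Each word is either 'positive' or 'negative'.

Answer: negative positive positive positive negative negative

Derivation:
Gear 0 (driver): negative (depth 0)
  gear 1: meshes with gear 0 -> depth 1 -> positive (opposite of gear 0)
  gear 2: meshes with gear 0 -> depth 1 -> positive (opposite of gear 0)
  gear 3: meshes with gear 0 -> depth 1 -> positive (opposite of gear 0)
  gear 4: meshes with gear 1 -> depth 2 -> negative (opposite of gear 1)
  gear 5: meshes with gear 4 -> depth 3 -> positive (opposite of gear 4)
  gear 6: meshes with gear 3 -> depth 2 -> negative (opposite of gear 3)
Queried indices 0, 1, 2, 3, 4, 6 -> negative, positive, positive, positive, negative, negative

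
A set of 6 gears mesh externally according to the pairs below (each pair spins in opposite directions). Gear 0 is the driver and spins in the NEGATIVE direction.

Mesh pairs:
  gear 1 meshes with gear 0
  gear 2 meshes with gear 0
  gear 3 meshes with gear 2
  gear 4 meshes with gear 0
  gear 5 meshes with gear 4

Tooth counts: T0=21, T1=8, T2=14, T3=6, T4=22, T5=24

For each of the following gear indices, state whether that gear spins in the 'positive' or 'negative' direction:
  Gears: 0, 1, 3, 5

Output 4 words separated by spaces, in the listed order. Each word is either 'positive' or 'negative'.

Answer: negative positive negative negative

Derivation:
Gear 0 (driver): negative (depth 0)
  gear 1: meshes with gear 0 -> depth 1 -> positive (opposite of gear 0)
  gear 2: meshes with gear 0 -> depth 1 -> positive (opposite of gear 0)
  gear 3: meshes with gear 2 -> depth 2 -> negative (opposite of gear 2)
  gear 4: meshes with gear 0 -> depth 1 -> positive (opposite of gear 0)
  gear 5: meshes with gear 4 -> depth 2 -> negative (opposite of gear 4)
Queried indices 0, 1, 3, 5 -> negative, positive, negative, negative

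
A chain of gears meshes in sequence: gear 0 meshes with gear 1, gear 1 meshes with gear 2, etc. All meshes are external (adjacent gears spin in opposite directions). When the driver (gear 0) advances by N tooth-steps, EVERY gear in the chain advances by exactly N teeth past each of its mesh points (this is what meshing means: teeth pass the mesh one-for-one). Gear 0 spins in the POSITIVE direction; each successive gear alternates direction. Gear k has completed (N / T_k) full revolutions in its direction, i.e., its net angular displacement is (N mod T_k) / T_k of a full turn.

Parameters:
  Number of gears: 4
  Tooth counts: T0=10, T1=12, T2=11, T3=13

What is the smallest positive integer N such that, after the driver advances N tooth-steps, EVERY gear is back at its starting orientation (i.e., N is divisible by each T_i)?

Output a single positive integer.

Gear k returns to start when N is a multiple of T_k.
All gears at start simultaneously when N is a common multiple of [10, 12, 11, 13]; the smallest such N is lcm(10, 12, 11, 13).
Start: lcm = T0 = 10
Fold in T1=12: gcd(10, 12) = 2; lcm(10, 12) = 10 * 12 / 2 = 120 / 2 = 60
Fold in T2=11: gcd(60, 11) = 1; lcm(60, 11) = 60 * 11 / 1 = 660 / 1 = 660
Fold in T3=13: gcd(660, 13) = 1; lcm(660, 13) = 660 * 13 / 1 = 8580 / 1 = 8580
Full cycle length = 8580

Answer: 8580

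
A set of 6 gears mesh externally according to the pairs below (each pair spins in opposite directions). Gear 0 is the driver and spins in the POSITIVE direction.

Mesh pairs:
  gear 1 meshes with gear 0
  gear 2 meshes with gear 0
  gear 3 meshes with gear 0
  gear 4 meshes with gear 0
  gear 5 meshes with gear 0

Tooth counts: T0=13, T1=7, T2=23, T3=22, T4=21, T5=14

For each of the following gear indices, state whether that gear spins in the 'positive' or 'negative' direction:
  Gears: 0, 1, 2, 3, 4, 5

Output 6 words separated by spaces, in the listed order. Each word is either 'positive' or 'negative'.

Gear 0 (driver): positive (depth 0)
  gear 1: meshes with gear 0 -> depth 1 -> negative (opposite of gear 0)
  gear 2: meshes with gear 0 -> depth 1 -> negative (opposite of gear 0)
  gear 3: meshes with gear 0 -> depth 1 -> negative (opposite of gear 0)
  gear 4: meshes with gear 0 -> depth 1 -> negative (opposite of gear 0)
  gear 5: meshes with gear 0 -> depth 1 -> negative (opposite of gear 0)
Queried indices 0, 1, 2, 3, 4, 5 -> positive, negative, negative, negative, negative, negative

Answer: positive negative negative negative negative negative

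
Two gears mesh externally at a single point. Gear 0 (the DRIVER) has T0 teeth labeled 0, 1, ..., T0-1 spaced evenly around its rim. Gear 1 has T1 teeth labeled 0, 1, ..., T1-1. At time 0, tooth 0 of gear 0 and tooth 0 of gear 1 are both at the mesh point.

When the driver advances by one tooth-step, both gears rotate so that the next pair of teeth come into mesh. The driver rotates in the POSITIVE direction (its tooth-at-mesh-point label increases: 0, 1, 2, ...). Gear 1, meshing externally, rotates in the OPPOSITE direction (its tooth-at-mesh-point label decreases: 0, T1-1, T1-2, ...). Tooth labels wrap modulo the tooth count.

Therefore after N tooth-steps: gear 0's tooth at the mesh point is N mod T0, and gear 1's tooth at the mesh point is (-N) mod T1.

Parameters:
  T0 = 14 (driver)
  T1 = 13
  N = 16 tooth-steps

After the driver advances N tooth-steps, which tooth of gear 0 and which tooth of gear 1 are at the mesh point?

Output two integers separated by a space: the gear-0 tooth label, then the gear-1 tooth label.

Answer: 2 10

Derivation:
Gear 0 (driver, T0=14): tooth at mesh = N mod T0
  16 = 1 * 14 + 2, so 16 mod 14 = 2
  gear 0 tooth = 2
Gear 1 (driven, T1=13): tooth at mesh = (-N) mod T1
  16 = 1 * 13 + 3, so 16 mod 13 = 3
  (-16) mod 13 = (-3) mod 13 = 13 - 3 = 10
Mesh after 16 steps: gear-0 tooth 2 meets gear-1 tooth 10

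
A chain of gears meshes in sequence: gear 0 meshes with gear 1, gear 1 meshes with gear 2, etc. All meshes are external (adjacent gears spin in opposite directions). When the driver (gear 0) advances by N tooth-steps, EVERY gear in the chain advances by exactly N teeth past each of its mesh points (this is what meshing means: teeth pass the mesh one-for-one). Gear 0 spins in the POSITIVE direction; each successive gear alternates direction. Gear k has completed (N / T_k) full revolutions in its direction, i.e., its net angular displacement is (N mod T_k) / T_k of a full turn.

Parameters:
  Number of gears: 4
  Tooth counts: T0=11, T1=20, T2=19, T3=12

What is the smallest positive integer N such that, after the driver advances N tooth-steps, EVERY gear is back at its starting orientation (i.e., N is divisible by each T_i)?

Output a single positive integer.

Answer: 12540

Derivation:
Gear k returns to start when N is a multiple of T_k.
All gears at start simultaneously when N is a common multiple of [11, 20, 19, 12]; the smallest such N is lcm(11, 20, 19, 12).
Start: lcm = T0 = 11
Fold in T1=20: gcd(11, 20) = 1; lcm(11, 20) = 11 * 20 / 1 = 220 / 1 = 220
Fold in T2=19: gcd(220, 19) = 1; lcm(220, 19) = 220 * 19 / 1 = 4180 / 1 = 4180
Fold in T3=12: gcd(4180, 12) = 4; lcm(4180, 12) = 4180 * 12 / 4 = 50160 / 4 = 12540
Full cycle length = 12540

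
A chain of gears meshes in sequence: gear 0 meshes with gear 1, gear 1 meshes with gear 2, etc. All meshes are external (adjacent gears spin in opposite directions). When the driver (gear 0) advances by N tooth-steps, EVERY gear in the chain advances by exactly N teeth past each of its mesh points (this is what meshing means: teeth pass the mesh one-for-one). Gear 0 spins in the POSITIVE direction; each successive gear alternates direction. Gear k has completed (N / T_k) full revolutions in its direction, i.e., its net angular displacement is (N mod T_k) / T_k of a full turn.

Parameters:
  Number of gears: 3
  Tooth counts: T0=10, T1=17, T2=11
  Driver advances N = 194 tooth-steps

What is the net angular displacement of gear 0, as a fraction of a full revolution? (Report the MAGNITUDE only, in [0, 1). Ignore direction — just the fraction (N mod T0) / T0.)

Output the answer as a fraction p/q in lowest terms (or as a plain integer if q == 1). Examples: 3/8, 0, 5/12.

Answer: 2/5

Derivation:
Chain of 3 gears, tooth counts: [10, 17, 11]
  gear 0: T0=10, direction=positive, advance = 194 mod 10 = 4 teeth = 4/10 turn
  gear 1: T1=17, direction=negative, advance = 194 mod 17 = 7 teeth = 7/17 turn
  gear 2: T2=11, direction=positive, advance = 194 mod 11 = 7 teeth = 7/11 turn
Gear 0: 194 mod 10 = 4
Fraction = 4 / 10 = 2/5 (gcd(4,10)=2) = 2/5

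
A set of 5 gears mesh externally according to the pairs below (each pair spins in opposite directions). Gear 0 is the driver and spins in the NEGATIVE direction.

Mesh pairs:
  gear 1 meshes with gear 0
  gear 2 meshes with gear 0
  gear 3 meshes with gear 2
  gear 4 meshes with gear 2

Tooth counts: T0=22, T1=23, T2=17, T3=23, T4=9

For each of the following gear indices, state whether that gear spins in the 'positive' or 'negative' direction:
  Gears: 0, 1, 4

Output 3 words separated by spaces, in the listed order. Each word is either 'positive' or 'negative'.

Answer: negative positive negative

Derivation:
Gear 0 (driver): negative (depth 0)
  gear 1: meshes with gear 0 -> depth 1 -> positive (opposite of gear 0)
  gear 2: meshes with gear 0 -> depth 1 -> positive (opposite of gear 0)
  gear 3: meshes with gear 2 -> depth 2 -> negative (opposite of gear 2)
  gear 4: meshes with gear 2 -> depth 2 -> negative (opposite of gear 2)
Queried indices 0, 1, 4 -> negative, positive, negative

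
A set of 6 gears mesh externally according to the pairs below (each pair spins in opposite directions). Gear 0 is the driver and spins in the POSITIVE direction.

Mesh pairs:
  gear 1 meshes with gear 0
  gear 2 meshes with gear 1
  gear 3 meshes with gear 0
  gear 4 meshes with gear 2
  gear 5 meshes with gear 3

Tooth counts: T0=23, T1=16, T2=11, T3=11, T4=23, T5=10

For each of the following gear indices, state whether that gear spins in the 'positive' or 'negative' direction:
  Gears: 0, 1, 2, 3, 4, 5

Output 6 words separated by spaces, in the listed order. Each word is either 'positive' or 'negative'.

Answer: positive negative positive negative negative positive

Derivation:
Gear 0 (driver): positive (depth 0)
  gear 1: meshes with gear 0 -> depth 1 -> negative (opposite of gear 0)
  gear 2: meshes with gear 1 -> depth 2 -> positive (opposite of gear 1)
  gear 3: meshes with gear 0 -> depth 1 -> negative (opposite of gear 0)
  gear 4: meshes with gear 2 -> depth 3 -> negative (opposite of gear 2)
  gear 5: meshes with gear 3 -> depth 2 -> positive (opposite of gear 3)
Queried indices 0, 1, 2, 3, 4, 5 -> positive, negative, positive, negative, negative, positive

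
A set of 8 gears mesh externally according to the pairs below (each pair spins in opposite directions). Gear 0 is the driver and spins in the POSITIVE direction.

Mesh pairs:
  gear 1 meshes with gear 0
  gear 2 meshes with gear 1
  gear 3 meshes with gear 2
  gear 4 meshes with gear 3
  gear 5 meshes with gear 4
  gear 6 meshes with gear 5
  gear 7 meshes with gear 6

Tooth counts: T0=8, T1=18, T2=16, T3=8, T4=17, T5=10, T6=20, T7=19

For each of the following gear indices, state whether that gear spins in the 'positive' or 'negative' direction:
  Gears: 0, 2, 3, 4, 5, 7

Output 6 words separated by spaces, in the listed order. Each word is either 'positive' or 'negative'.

Answer: positive positive negative positive negative negative

Derivation:
Gear 0 (driver): positive (depth 0)
  gear 1: meshes with gear 0 -> depth 1 -> negative (opposite of gear 0)
  gear 2: meshes with gear 1 -> depth 2 -> positive (opposite of gear 1)
  gear 3: meshes with gear 2 -> depth 3 -> negative (opposite of gear 2)
  gear 4: meshes with gear 3 -> depth 4 -> positive (opposite of gear 3)
  gear 5: meshes with gear 4 -> depth 5 -> negative (opposite of gear 4)
  gear 6: meshes with gear 5 -> depth 6 -> positive (opposite of gear 5)
  gear 7: meshes with gear 6 -> depth 7 -> negative (opposite of gear 6)
Queried indices 0, 2, 3, 4, 5, 7 -> positive, positive, negative, positive, negative, negative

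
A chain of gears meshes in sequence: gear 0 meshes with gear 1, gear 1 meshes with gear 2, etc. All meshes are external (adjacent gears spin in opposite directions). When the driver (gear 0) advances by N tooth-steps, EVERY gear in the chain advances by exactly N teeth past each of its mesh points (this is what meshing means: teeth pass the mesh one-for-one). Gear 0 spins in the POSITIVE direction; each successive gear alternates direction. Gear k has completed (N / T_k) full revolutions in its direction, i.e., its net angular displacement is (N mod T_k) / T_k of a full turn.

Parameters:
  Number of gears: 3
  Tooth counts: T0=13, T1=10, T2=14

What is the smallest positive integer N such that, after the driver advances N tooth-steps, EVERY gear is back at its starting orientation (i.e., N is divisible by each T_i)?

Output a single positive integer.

Gear k returns to start when N is a multiple of T_k.
All gears at start simultaneously when N is a common multiple of [13, 10, 14]; the smallest such N is lcm(13, 10, 14).
Start: lcm = T0 = 13
Fold in T1=10: gcd(13, 10) = 1; lcm(13, 10) = 13 * 10 / 1 = 130 / 1 = 130
Fold in T2=14: gcd(130, 14) = 2; lcm(130, 14) = 130 * 14 / 2 = 1820 / 2 = 910
Full cycle length = 910

Answer: 910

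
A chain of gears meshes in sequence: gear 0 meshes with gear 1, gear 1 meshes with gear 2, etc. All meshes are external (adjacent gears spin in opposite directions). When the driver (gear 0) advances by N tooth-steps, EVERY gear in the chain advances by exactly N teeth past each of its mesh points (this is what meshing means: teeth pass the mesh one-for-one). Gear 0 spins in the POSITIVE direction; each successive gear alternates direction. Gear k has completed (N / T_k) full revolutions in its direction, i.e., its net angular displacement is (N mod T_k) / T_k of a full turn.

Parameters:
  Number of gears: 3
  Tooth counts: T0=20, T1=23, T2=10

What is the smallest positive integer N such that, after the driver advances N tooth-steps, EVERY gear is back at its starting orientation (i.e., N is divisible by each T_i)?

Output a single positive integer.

Answer: 460

Derivation:
Gear k returns to start when N is a multiple of T_k.
All gears at start simultaneously when N is a common multiple of [20, 23, 10]; the smallest such N is lcm(20, 23, 10).
Start: lcm = T0 = 20
Fold in T1=23: gcd(20, 23) = 1; lcm(20, 23) = 20 * 23 / 1 = 460 / 1 = 460
Fold in T2=10: gcd(460, 10) = 10; lcm(460, 10) = 460 * 10 / 10 = 4600 / 10 = 460
Full cycle length = 460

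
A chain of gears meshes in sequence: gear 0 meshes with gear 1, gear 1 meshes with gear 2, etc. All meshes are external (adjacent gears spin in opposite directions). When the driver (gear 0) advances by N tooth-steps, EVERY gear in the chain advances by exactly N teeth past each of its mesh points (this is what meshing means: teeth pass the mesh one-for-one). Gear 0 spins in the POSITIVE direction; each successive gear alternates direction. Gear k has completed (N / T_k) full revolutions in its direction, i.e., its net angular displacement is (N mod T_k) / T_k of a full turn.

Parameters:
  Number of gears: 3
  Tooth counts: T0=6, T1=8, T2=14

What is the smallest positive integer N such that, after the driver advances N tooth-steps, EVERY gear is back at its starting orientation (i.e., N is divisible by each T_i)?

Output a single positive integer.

Gear k returns to start when N is a multiple of T_k.
All gears at start simultaneously when N is a common multiple of [6, 8, 14]; the smallest such N is lcm(6, 8, 14).
Start: lcm = T0 = 6
Fold in T1=8: gcd(6, 8) = 2; lcm(6, 8) = 6 * 8 / 2 = 48 / 2 = 24
Fold in T2=14: gcd(24, 14) = 2; lcm(24, 14) = 24 * 14 / 2 = 336 / 2 = 168
Full cycle length = 168

Answer: 168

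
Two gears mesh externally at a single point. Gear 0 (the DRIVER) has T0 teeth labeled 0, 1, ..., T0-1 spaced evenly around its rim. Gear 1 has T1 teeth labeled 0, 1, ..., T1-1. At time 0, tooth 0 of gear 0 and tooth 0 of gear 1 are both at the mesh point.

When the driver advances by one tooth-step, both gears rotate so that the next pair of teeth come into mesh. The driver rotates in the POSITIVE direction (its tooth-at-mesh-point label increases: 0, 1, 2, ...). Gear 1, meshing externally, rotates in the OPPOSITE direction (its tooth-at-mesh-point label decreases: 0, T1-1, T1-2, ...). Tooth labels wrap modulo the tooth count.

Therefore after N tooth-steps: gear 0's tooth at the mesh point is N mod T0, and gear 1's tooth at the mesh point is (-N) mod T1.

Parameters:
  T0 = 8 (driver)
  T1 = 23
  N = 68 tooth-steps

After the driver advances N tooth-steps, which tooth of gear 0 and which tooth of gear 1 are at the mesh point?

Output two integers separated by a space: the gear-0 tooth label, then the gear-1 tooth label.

Answer: 4 1

Derivation:
Gear 0 (driver, T0=8): tooth at mesh = N mod T0
  68 = 8 * 8 + 4, so 68 mod 8 = 4
  gear 0 tooth = 4
Gear 1 (driven, T1=23): tooth at mesh = (-N) mod T1
  68 = 2 * 23 + 22, so 68 mod 23 = 22
  (-68) mod 23 = (-22) mod 23 = 23 - 22 = 1
Mesh after 68 steps: gear-0 tooth 4 meets gear-1 tooth 1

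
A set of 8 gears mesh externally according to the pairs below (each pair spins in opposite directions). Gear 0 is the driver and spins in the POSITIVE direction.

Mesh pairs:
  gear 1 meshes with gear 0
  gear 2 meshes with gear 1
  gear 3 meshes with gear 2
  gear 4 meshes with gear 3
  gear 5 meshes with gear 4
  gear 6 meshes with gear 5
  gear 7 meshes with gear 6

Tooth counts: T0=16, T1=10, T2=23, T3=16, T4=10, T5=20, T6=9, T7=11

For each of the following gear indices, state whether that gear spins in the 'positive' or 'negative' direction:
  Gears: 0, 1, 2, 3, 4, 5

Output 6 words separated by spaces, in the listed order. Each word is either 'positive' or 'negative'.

Answer: positive negative positive negative positive negative

Derivation:
Gear 0 (driver): positive (depth 0)
  gear 1: meshes with gear 0 -> depth 1 -> negative (opposite of gear 0)
  gear 2: meshes with gear 1 -> depth 2 -> positive (opposite of gear 1)
  gear 3: meshes with gear 2 -> depth 3 -> negative (opposite of gear 2)
  gear 4: meshes with gear 3 -> depth 4 -> positive (opposite of gear 3)
  gear 5: meshes with gear 4 -> depth 5 -> negative (opposite of gear 4)
  gear 6: meshes with gear 5 -> depth 6 -> positive (opposite of gear 5)
  gear 7: meshes with gear 6 -> depth 7 -> negative (opposite of gear 6)
Queried indices 0, 1, 2, 3, 4, 5 -> positive, negative, positive, negative, positive, negative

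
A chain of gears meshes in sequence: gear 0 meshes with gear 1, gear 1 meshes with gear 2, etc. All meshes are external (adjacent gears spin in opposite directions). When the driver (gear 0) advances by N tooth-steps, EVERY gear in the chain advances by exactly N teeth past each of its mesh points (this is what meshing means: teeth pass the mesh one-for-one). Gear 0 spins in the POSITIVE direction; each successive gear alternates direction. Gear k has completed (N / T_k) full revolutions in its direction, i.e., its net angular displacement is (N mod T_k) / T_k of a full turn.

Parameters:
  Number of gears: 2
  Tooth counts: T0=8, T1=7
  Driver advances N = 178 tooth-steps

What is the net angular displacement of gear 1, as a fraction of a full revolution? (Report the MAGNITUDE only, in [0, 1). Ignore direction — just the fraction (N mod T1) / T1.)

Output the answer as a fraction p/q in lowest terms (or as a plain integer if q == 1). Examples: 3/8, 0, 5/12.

Answer: 3/7

Derivation:
Chain of 2 gears, tooth counts: [8, 7]
  gear 0: T0=8, direction=positive, advance = 178 mod 8 = 2 teeth = 2/8 turn
  gear 1: T1=7, direction=negative, advance = 178 mod 7 = 3 teeth = 3/7 turn
Gear 1: 178 mod 7 = 3
Fraction = 3 / 7 = 3/7 (gcd(3,7)=1) = 3/7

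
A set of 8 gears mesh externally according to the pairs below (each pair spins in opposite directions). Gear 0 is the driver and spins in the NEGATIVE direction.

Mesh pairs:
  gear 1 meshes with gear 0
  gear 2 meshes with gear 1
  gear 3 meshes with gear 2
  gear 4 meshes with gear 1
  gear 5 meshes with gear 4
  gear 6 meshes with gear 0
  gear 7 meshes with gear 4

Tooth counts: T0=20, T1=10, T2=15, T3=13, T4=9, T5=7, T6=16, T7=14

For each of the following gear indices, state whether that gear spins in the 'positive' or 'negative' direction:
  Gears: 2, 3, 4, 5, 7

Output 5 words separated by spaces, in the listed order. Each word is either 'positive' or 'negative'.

Answer: negative positive negative positive positive

Derivation:
Gear 0 (driver): negative (depth 0)
  gear 1: meshes with gear 0 -> depth 1 -> positive (opposite of gear 0)
  gear 2: meshes with gear 1 -> depth 2 -> negative (opposite of gear 1)
  gear 3: meshes with gear 2 -> depth 3 -> positive (opposite of gear 2)
  gear 4: meshes with gear 1 -> depth 2 -> negative (opposite of gear 1)
  gear 5: meshes with gear 4 -> depth 3 -> positive (opposite of gear 4)
  gear 6: meshes with gear 0 -> depth 1 -> positive (opposite of gear 0)
  gear 7: meshes with gear 4 -> depth 3 -> positive (opposite of gear 4)
Queried indices 2, 3, 4, 5, 7 -> negative, positive, negative, positive, positive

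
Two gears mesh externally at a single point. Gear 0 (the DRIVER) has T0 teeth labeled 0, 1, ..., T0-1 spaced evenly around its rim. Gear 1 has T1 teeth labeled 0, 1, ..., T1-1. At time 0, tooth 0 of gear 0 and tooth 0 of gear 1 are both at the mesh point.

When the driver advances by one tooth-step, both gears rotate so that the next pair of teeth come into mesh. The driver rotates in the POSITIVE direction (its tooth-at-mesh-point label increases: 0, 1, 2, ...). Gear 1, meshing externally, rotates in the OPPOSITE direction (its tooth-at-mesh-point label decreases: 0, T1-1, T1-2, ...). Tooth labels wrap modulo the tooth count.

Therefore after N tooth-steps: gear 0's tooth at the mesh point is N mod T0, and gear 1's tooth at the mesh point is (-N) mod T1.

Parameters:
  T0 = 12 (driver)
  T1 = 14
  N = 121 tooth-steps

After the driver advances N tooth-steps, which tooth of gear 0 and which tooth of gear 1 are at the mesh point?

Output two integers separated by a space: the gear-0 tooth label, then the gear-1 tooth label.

Answer: 1 5

Derivation:
Gear 0 (driver, T0=12): tooth at mesh = N mod T0
  121 = 10 * 12 + 1, so 121 mod 12 = 1
  gear 0 tooth = 1
Gear 1 (driven, T1=14): tooth at mesh = (-N) mod T1
  121 = 8 * 14 + 9, so 121 mod 14 = 9
  (-121) mod 14 = (-9) mod 14 = 14 - 9 = 5
Mesh after 121 steps: gear-0 tooth 1 meets gear-1 tooth 5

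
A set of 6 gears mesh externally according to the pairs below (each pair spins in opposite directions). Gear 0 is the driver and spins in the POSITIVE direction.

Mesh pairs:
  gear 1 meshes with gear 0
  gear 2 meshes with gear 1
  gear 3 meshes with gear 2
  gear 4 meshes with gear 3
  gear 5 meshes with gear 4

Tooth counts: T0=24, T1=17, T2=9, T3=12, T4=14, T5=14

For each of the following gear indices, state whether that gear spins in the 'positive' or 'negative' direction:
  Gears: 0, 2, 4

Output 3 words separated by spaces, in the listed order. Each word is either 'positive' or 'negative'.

Gear 0 (driver): positive (depth 0)
  gear 1: meshes with gear 0 -> depth 1 -> negative (opposite of gear 0)
  gear 2: meshes with gear 1 -> depth 2 -> positive (opposite of gear 1)
  gear 3: meshes with gear 2 -> depth 3 -> negative (opposite of gear 2)
  gear 4: meshes with gear 3 -> depth 4 -> positive (opposite of gear 3)
  gear 5: meshes with gear 4 -> depth 5 -> negative (opposite of gear 4)
Queried indices 0, 2, 4 -> positive, positive, positive

Answer: positive positive positive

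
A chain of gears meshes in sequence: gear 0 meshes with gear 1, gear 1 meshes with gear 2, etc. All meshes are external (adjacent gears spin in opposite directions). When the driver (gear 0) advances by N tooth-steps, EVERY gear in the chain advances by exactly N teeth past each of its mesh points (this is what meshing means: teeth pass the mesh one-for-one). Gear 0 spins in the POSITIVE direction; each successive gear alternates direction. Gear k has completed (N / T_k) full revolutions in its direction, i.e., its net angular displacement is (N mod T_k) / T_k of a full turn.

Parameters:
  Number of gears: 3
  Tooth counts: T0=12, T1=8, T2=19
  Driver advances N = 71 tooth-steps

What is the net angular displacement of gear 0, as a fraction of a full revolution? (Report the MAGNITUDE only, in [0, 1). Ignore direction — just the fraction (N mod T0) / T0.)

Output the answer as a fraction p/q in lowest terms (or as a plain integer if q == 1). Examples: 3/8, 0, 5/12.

Chain of 3 gears, tooth counts: [12, 8, 19]
  gear 0: T0=12, direction=positive, advance = 71 mod 12 = 11 teeth = 11/12 turn
  gear 1: T1=8, direction=negative, advance = 71 mod 8 = 7 teeth = 7/8 turn
  gear 2: T2=19, direction=positive, advance = 71 mod 19 = 14 teeth = 14/19 turn
Gear 0: 71 mod 12 = 11
Fraction = 11 / 12 = 11/12 (gcd(11,12)=1) = 11/12

Answer: 11/12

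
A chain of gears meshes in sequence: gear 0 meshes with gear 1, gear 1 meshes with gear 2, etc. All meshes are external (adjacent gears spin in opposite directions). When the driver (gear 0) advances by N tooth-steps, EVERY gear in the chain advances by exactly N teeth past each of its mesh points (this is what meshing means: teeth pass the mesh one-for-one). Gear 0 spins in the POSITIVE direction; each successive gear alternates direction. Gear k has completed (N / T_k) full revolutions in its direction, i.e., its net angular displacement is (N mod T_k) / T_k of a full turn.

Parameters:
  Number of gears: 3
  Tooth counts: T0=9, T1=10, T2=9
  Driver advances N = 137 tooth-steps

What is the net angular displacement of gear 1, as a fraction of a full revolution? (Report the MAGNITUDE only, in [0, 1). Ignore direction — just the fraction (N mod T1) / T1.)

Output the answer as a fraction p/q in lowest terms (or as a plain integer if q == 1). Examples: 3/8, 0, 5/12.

Answer: 7/10

Derivation:
Chain of 3 gears, tooth counts: [9, 10, 9]
  gear 0: T0=9, direction=positive, advance = 137 mod 9 = 2 teeth = 2/9 turn
  gear 1: T1=10, direction=negative, advance = 137 mod 10 = 7 teeth = 7/10 turn
  gear 2: T2=9, direction=positive, advance = 137 mod 9 = 2 teeth = 2/9 turn
Gear 1: 137 mod 10 = 7
Fraction = 7 / 10 = 7/10 (gcd(7,10)=1) = 7/10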